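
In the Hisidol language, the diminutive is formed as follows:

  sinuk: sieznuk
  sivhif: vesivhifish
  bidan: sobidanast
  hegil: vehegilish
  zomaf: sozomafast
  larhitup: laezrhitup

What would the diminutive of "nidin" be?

venidinish

sivhif and zomaf both end in -f yet inflect differently (vesivhifish, sozomafast), so the final letter is not what conditions the rule; the last vowel is.
"nidin" has last vowel 'i'. The stems whose last vowel is 'i' (hegil → vehegilish, sivhif → vesivhifish) add ve- … -ish around the stem.
So nidin → venidinish.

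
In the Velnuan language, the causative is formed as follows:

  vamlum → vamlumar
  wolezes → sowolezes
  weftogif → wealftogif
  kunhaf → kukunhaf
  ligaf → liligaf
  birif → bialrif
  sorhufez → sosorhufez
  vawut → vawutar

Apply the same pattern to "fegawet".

kunhaf and birif both end in -f yet inflect differently (kukunhaf, bialrif), so the final letter is not what conditions the rule; the last vowel is.
"fegawet" has last vowel 'e'. The stems whose last vowel is 'e' (wolezes → sowolezes, sorhufez → sosorhufez) add the prefix so-.
So fegawet → sofegawet.

sofegawet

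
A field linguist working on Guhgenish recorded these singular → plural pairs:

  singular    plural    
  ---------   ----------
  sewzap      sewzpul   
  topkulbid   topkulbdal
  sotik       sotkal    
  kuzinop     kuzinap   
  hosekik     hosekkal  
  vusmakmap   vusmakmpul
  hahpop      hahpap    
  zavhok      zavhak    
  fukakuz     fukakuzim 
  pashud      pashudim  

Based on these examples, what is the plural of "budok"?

budak

"budok" has last vowel 'o'. The stems whose last vowel is 'o' (zavhok → zavhak, kuzinop → kuzinap, hahpop → hahpap) change the last vowel to 'a'.
The other patterns: stems whose last vowel is 'u' add -im; stems whose last vowel is 'a' delete the last vowel and add -ul; stems whose last vowel is 'i' delete the last vowel and add -al.
So budok → budak.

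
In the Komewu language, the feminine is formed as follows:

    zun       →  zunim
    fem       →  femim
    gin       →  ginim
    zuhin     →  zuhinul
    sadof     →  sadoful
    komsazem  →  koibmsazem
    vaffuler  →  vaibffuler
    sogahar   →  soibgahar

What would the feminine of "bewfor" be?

bewforul

zun and zuhin both end in -n yet inflect differently (zunim, zuhinul), so the final letter is not what conditions the rule; the number of vowels is.
"bewfor" has 2 vowels. The stems with 2 vowels (zuhin → zuhinul, sadof → sadoful) add -ul.
So bewfor → bewforul.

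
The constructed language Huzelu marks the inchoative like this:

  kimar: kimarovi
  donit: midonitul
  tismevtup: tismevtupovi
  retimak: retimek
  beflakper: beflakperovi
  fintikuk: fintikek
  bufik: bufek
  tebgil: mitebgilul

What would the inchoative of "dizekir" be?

bufik and donit both have last vowel 'i' yet inflect differently (bufek, midonitul), so the last vowel is not what conditions the rule; the final letter is.
"dizekir" ends in -r. The stems ending in -r (beflakper → beflakperovi, kimar → kimarovi) add -ovi.
The other patterns: stems ending in -k change the last vowel to 'e'; stems ending in -l or -t add mi- … -ul around the stem.
So dizekir → dizekirovi.

dizekirovi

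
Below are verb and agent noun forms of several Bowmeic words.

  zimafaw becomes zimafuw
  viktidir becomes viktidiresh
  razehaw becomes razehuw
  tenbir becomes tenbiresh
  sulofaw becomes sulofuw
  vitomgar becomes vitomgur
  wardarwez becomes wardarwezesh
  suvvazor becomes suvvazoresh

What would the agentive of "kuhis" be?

kuhisesh

"kuhis" has last vowel 'i'. The stems whose last vowel is 'i' (tenbir → tenbiresh, viktidir → viktidiresh) add -esh.
So kuhis → kuhisesh.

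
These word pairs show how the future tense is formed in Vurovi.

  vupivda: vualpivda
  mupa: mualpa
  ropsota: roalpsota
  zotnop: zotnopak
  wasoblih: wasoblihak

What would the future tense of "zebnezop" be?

zebnezopak

mupa and zotnop both have 2 vowels yet inflect differently (mualpa, zotnopak), so the number of vowels is not what conditions the rule; the final letter is.
"zebnezop" ends in -p. The one such stem in the data (zotnop → zotnopak) adds -ak, so the same rule applies.
The other pattern: stems ending in -a insert -al- after the first vowel.
So zebnezop → zebnezopak.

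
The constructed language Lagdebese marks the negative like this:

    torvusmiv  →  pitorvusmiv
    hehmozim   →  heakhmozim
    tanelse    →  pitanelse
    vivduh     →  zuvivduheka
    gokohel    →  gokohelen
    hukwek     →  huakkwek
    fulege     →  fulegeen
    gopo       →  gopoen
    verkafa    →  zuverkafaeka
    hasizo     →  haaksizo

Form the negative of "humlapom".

huakmlapom

"humlapom" begins with h-. The stems beginning with h- (hehmozim → heakhmozim, hukwek → huakkwek, hasizo → haaksizo) insert -ak- after the first vowel.
The other patterns: stems beginning with v- add zu- … -eka around the stem; stems beginning with t- add the prefix pi-; stems beginning with f- or g- add -en.
So humlapom → huakmlapom.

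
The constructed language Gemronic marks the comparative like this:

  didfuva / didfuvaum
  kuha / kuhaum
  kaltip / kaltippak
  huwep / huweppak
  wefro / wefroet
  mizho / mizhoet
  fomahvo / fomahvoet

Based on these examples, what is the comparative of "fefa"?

kuha and kaltip both begin with k- yet inflect differently (kuhaum, kaltippak), so the first letter is not what conditions the rule; the final letter is.
"fefa" ends in -a. The stems ending in -a (didfuva → didfuvaum, kuha → kuhaum) add -um.
The other patterns: stems ending in -p double the final consonant and add -ak; stems ending in -o add -et.
So fefa → fefaum.

fefaum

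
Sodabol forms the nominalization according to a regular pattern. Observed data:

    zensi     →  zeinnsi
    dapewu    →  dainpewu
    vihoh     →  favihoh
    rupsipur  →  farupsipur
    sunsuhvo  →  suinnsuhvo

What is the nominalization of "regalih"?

dapewu and rupsipur both have last vowel 'u' yet inflect differently (dainpewu, farupsipur), so the last vowel is not what conditions the rule; whether the stem ends in a vowel or a consonant is.
"regalih" ends in a consonant. The stems ending in a consonant (rupsipur → farupsipur, vihoh → favihoh) add the prefix fa-.
So regalih → faregalih.

faregalih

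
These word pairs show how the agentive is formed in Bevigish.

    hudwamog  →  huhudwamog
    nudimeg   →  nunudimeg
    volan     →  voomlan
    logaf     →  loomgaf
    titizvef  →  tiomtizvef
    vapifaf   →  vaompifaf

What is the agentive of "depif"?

"depif" ends in -f. The stems ending in -f (logaf → loomgaf, titizvef → tiomtizvef, vapifaf → vaompifaf) insert -om- after the first vowel.
So depif → deompif.

deompif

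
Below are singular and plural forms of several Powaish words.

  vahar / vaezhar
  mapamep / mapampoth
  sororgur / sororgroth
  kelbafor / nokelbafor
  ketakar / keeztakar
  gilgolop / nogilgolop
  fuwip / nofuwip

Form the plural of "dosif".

nodosif

"dosif" has last vowel 'i'. The one such stem in the data (fuwip → nofuwip) adds the prefix no-, so the same rule applies.
So dosif → nodosif.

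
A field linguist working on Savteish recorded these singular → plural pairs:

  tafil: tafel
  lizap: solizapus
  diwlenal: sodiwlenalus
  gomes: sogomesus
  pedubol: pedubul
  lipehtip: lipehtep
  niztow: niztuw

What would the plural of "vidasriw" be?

"vidasriw" has last vowel 'i'. The stems whose last vowel is 'i' (tafil → tafel, lipehtip → lipehtep) change the last vowel to 'e'.
So vidasriw → vidasrew.

vidasrew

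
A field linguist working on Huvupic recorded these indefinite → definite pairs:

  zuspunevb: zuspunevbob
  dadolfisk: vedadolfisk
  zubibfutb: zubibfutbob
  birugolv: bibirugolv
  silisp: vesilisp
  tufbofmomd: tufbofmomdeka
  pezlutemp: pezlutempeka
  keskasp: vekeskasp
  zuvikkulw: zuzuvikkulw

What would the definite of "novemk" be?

"novemk" has second-to-last letter 'm'. The stems whose second-to-last letter is 'm' (pezlutemp → pezlutempeka, tufbofmomd → tufbofmomdeka) add -eka.
The other patterns: stems whose second-to-last letter is 's' add the prefix ve-; stems whose second-to-last letter is 'l' repeat the first consonant+vowel as a prefix; stems whose second-to-last letter is 't' or 'v' add -ob.
So novemk → novemkeka.

novemkeka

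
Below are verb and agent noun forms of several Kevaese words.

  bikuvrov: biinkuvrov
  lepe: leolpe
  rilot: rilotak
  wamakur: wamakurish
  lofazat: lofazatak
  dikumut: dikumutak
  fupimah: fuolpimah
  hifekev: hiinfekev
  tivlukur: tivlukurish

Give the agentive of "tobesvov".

toinbesvov

hifekev and lepe both have last vowel 'e' yet inflect differently (hiinfekev, leolpe), so the last vowel is not what conditions the rule; the final letter is.
"tobesvov" ends in -v. The stems ending in -v (hifekev → hiinfekev, bikuvrov → biinkuvrov) insert -in- after the first vowel.
The other patterns: stems ending in -r add -ish; stems ending in -e or -h insert -ol- after the first vowel; stems ending in -t add -ak.
So tobesvov → toinbesvov.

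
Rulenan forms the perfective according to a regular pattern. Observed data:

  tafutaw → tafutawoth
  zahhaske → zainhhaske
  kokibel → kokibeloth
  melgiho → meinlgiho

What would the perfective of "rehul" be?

rehuloth

kokibel and zahhaske both have last vowel 'e' yet inflect differently (kokibeloth, zainhhaske), so the last vowel is not what conditions the rule; whether the stem ends in a vowel or a consonant is.
"rehul" ends in a consonant. The stems ending in a consonant (kokibel → kokibeloth, tafutaw → tafutawoth) add -oth.
The other pattern: stems ending in a vowel insert -in- after the first vowel.
So rehul → rehuloth.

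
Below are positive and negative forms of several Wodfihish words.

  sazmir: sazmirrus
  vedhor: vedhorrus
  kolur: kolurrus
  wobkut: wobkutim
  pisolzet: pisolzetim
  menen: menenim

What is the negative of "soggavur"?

soggavurrus

"soggavur" ends in -r. The stems ending in -r (sazmir → sazmirrus, vedhor → vedhorrus, kolur → kolurrus) double the final consonant and add -us.
So soggavur → soggavurrus.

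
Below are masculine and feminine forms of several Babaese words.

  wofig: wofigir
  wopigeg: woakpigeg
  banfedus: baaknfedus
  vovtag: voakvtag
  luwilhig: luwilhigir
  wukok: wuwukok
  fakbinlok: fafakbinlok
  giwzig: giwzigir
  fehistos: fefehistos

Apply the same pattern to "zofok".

zozofok

giwzig and vovtag both end in -g yet inflect differently (giwzigir, voakvtag), so the final letter is not what conditions the rule; the last vowel is.
"zofok" has last vowel 'o'. The stems whose last vowel is 'o' (fakbinlok → fafakbinlok, fehistos → fefehistos, wukok → wuwukok) repeat the first consonant+vowel as a prefix.
The other patterns: stems whose last vowel is 'i' add -ir; stems whose last vowel is 'a', 'e' or 'u' insert -ak- after the first vowel.
So zofok → zozofok.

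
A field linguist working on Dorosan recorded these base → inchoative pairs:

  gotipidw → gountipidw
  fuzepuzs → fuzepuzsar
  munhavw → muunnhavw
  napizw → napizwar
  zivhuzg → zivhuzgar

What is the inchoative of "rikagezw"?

rikagezwar

napizw and munhavw both end in -w yet inflect differently (napizwar, muunnhavw), so the final letter is not what conditions the rule; the second-to-last letter is.
"rikagezw" has second-to-last letter 'z'. The stems whose second-to-last letter is 'z' (fuzepuzs → fuzepuzsar, zivhuzg → zivhuzgar, napizw → napizwar) add -ar.
The other pattern: stems whose second-to-last letter is 'd' or 'v' insert -un- after the first vowel.
So rikagezw → rikagezwar.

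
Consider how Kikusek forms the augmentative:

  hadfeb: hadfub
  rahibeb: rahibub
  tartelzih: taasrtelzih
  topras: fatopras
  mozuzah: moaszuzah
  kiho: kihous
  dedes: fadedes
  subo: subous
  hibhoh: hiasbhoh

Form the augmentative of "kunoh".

mozuzah and topras both have last vowel 'a' yet inflect differently (moaszuzah, fatopras), so the last vowel is not what conditions the rule; the final letter is.
"kunoh" ends in -h. The stems ending in -h (tartelzih → taasrtelzih, hibhoh → hiasbhoh, mozuzah → moaszuzah) insert -as- after the first vowel.
The other patterns: stems ending in -s add the prefix fa-; stems ending in -b change the last vowel to 'u'; stems ending in -o add -us.
So kunoh → kuasnoh.

kuasnoh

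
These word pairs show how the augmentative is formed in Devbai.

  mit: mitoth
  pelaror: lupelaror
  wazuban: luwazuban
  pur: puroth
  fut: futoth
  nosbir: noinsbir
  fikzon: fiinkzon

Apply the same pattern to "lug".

lugoth

"lug" has 1 vowel. The stems with 1 vowel (mit → mitoth, fut → futoth, pur → puroth) add -oth.
The other patterns: stems with 2 vowels insert -in- after the first vowel; stems with 3 vowels add the prefix lu-.
So lug → lugoth.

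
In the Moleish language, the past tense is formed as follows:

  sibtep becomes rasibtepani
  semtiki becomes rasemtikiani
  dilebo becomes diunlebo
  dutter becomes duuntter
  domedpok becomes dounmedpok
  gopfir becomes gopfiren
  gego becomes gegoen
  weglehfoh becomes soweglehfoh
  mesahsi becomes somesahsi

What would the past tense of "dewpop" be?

deunwpop

dutter and gopfir both end in -r yet inflect differently (duuntter, gopfiren), so the final letter is not what conditions the rule; the first letter is.
"dewpop" begins with d-. The stems beginning with d- (dilebo → diunlebo, dutter → duuntter, domedpok → dounmedpok) insert -un- after the first vowel.
The other patterns: stems beginning with s- add ra- … -ani around the stem; stems beginning with g- add -en; stems beginning with m- or w- add the prefix so-.
So dewpop → deunwpop.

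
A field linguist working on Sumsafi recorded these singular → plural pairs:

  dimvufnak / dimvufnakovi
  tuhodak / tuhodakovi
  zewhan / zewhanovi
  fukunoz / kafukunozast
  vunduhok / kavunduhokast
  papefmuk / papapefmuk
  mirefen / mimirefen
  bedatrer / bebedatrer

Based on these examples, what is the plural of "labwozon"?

dimvufnak and vunduhok both end in -k yet inflect differently (dimvufnakovi, kavunduhokast), so the final letter is not what conditions the rule; the last vowel is.
"labwozon" has last vowel 'o'. The stems whose last vowel is 'o' (fukunoz → kafukunozast, vunduhok → kavunduhokast) add ka- … -ast around the stem.
The other patterns: stems whose last vowel is 'a' add -ovi; stems whose last vowel is 'e' or 'u' repeat the first consonant+vowel as a prefix.
So labwozon → kalabwozonast.

kalabwozonast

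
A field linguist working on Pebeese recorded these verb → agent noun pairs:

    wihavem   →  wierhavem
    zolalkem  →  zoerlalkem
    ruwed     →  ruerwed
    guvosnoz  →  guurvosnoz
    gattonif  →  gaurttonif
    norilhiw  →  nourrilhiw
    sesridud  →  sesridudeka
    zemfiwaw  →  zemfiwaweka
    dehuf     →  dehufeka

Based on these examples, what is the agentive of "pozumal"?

"pozumal" has last vowel 'a'. The one such stem in the data (zemfiwaw → zemfiwaweka) adds -eka, so the same rule applies.
The other patterns: stems whose last vowel is 'e' insert -er- after the first vowel; stems whose last vowel is 'i' or 'o' insert -ur- after the first vowel.
So pozumal → pozumaleka.

pozumaleka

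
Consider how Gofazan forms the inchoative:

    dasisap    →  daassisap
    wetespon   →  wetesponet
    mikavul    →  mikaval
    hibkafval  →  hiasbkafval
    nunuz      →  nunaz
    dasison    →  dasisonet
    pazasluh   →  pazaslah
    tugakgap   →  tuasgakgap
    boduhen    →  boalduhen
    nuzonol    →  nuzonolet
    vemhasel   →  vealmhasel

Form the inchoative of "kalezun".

nuzonol and hibkafval both end in -l yet inflect differently (nuzonolet, hiasbkafval), so the final letter is not what conditions the rule; the last vowel is.
"kalezun" has last vowel 'u'. The stems whose last vowel is 'u' (nunuz → nunaz, mikavul → mikaval, pazasluh → pazaslah) change the last vowel to 'a'.
The other patterns: stems whose last vowel is 'o' add -et; stems whose last vowel is 'a' insert -as- after the first vowel; stems whose last vowel is 'e' insert -al- after the first vowel.
So kalezun → kalezan.

kalezan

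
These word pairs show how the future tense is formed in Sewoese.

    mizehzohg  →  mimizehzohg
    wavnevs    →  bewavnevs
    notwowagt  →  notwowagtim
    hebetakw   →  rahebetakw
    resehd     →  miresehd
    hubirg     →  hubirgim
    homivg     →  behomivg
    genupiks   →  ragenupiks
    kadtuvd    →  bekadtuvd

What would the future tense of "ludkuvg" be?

beludkuvg

"ludkuvg" has second-to-last letter 'v'. The stems whose second-to-last letter is 'v' (wavnevs → bewavnevs, homivg → behomivg, kadtuvd → bekadtuvd) add the prefix be-.
So ludkuvg → beludkuvg.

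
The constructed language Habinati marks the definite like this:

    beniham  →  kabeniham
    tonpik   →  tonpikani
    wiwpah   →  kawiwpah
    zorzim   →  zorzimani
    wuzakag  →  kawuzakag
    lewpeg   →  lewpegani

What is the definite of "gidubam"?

kagidubam

wuzakag and lewpeg both end in -g yet inflect differently (kawuzakag, lewpegani), so the final letter is not what conditions the rule; the last vowel is.
"gidubam" has last vowel 'a'. The stems whose last vowel is 'a' (beniham → kabeniham, wuzakag → kawuzakag, wiwpah → kawiwpah) add the prefix ka-.
So gidubam → kagidubam.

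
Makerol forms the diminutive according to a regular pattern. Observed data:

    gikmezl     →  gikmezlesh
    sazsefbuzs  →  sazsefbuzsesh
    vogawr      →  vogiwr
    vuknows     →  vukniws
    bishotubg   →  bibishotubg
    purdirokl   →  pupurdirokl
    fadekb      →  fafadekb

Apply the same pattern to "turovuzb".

sazsefbuzs and vuknows both end in -s yet inflect differently (sazsefbuzsesh, vukniws), so the final letter is not what conditions the rule; the second-to-last letter is.
"turovuzb" has second-to-last letter 'z'. The stems whose second-to-last letter is 'z' (gikmezl → gikmezlesh, sazsefbuzs → sazsefbuzsesh) add -esh.
So turovuzb → turovuzbesh.

turovuzbesh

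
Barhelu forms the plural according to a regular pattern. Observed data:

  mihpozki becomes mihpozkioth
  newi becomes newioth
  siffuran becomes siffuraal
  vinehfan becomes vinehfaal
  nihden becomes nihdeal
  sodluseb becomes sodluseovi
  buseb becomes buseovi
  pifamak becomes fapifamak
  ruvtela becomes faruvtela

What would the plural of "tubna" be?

fatubna

"tubna" ends in -a. The one such stem in the data (ruvtela → faruvtela) adds the prefix fa-, so the same rule applies.
The other patterns: stems ending in -i add -oth; stems ending in -n drop the final letter and add -al; stems ending in -b drop the final letter and add -ovi.
So tubna → fatubna.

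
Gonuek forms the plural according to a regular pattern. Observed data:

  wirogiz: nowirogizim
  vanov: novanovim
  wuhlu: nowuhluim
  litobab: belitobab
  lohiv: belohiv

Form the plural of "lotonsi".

belotonsi

lohiv and vanov both end in -v yet inflect differently (belohiv, novanovim), so the final letter is not what conditions the rule; the first letter is.
"lotonsi" begins with l-. The stems beginning with l- (litobab → belitobab, lohiv → belohiv) add the prefix be-.
The other pattern: stems beginning with v- or w- add no- … -im around the stem.
So lotonsi → belotonsi.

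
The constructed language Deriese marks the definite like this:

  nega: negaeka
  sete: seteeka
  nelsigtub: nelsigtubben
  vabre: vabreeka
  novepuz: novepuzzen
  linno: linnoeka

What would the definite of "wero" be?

nega and nelsigtub both begin with n- yet inflect differently (negaeka, nelsigtubben), so the first letter is not what conditions the rule; whether the stem ends in a vowel or a consonant is.
"wero" ends in a vowel. The stems ending in a vowel (vabre → vabreeka, nega → negaeka, linno → linnoeka) add -eka.
So wero → weroeka.

weroeka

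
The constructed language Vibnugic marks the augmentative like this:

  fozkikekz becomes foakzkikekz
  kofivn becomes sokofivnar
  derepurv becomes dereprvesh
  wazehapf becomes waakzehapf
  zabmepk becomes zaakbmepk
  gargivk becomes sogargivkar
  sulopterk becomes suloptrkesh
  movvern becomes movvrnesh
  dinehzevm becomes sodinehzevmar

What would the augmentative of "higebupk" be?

hiakgebupk

zabmepk and gargivk both end in -k yet inflect differently (zaakbmepk, sogargivkar), so the final letter is not what conditions the rule; the second-to-last letter is.
"higebupk" has second-to-last letter 'p'. The stems whose second-to-last letter is 'p' (zabmepk → zaakbmepk, wazehapf → waakzehapf) insert -ak- after the first vowel.
The other patterns: stems whose second-to-last letter is 'v' add so- … -ar around the stem; stems whose second-to-last letter is 'r' delete the last vowel and add -esh.
So higebupk → hiakgebupk.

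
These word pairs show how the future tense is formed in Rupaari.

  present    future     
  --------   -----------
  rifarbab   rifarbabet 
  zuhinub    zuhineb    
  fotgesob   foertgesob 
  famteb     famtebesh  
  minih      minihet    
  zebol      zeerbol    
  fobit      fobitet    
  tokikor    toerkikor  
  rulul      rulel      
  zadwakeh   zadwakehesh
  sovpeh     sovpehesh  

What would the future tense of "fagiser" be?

fagiseresh

famteb and zuhinub both end in -b yet inflect differently (famtebesh, zuhineb), so the final letter is not what conditions the rule; the last vowel is.
"fagiser" has last vowel 'e'. The stems whose last vowel is 'e' (zadwakeh → zadwakehesh, famteb → famtebesh, sovpeh → sovpehesh) add -esh.
The other patterns: stems whose last vowel is 'u' change the last vowel to 'e'; stems whose last vowel is 'o' insert -er- after the first vowel; stems whose last vowel is 'a' or 'i' add -et.
So fagiser → fagiseresh.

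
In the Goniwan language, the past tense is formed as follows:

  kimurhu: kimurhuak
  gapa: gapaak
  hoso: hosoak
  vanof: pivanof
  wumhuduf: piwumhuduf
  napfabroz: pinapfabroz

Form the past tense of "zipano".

zipanoak

"zipano" ends in a vowel. The stems ending in a vowel (kimurhu → kimurhuak, gapa → gapaak, hoso → hosoak) add -ak.
So zipano → zipanoak.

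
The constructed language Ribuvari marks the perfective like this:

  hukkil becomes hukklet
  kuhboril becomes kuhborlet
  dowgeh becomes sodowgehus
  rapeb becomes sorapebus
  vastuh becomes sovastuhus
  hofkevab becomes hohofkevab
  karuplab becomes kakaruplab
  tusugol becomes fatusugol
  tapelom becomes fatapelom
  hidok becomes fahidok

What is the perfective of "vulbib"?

rapeb and hofkevab both end in -b yet inflect differently (sorapebus, hohofkevab), so the final letter is not what conditions the rule; the last vowel is.
"vulbib" has last vowel 'i'. The stems whose last vowel is 'i' (hukkil → hukklet, kuhboril → kuhborlet) delete the last vowel and add -et.
The other patterns: stems whose last vowel is 'e' or 'u' add so- … -us around the stem; stems whose last vowel is 'a' repeat the first consonant+vowel as a prefix; stems whose last vowel is 'o' add the prefix fa-.
So vulbib → vulbbet.

vulbbet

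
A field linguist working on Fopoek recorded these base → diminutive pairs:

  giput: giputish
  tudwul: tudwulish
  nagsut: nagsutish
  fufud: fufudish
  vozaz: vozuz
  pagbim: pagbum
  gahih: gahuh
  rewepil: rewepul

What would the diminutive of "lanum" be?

lanumish

tudwul and rewepil both end in -l yet inflect differently (tudwulish, rewepul), so the final letter is not what conditions the rule; the last vowel is.
"lanum" has last vowel 'u'. The stems whose last vowel is 'u' (giput → giputish, tudwul → tudwulish, nagsut → nagsutish) add -ish.
The other pattern: stems whose last vowel is 'a' or 'i' change the last vowel to 'u'.
So lanum → lanumish.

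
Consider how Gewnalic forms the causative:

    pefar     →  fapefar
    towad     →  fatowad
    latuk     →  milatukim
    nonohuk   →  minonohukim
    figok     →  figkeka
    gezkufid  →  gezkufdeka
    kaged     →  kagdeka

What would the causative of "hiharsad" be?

fahiharsad

latuk and figok both end in -k yet inflect differently (milatukim, figkeka), so the final letter is not what conditions the rule; the last vowel is.
"hiharsad" has last vowel 'a'. The stems whose last vowel is 'a' (pefar → fapefar, towad → fatowad) add the prefix fa-.
The other patterns: stems whose last vowel is 'u' add mi- … -im around the stem; stems whose last vowel is 'e', 'i' or 'o' delete the last vowel and add -eka.
So hiharsad → fahiharsad.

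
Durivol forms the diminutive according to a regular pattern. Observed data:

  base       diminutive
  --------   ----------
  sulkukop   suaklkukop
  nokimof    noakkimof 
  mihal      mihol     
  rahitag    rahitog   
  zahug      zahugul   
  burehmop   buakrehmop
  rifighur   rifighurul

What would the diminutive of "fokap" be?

rahitag and zahug both end in -g yet inflect differently (rahitog, zahugul), so the final letter is not what conditions the rule; the last vowel is.
"fokap" has last vowel 'a'. The stems whose last vowel is 'a' (rahitag → rahitog, mihal → mihol) change the last vowel to 'o'.
So fokap → fokop.

fokop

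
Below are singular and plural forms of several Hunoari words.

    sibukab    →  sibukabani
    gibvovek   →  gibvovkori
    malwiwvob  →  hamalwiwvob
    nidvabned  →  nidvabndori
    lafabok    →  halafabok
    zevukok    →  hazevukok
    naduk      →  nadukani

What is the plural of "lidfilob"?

halidfilob

gibvovek and lafabok both end in -k yet inflect differently (gibvovkori, halafabok), so the final letter is not what conditions the rule; the last vowel is.
"lidfilob" has last vowel 'o'. The stems whose last vowel is 'o' (malwiwvob → hamalwiwvob, lafabok → halafabok, zevukok → hazevukok) add the prefix ha-.
The other patterns: stems whose last vowel is 'e' delete the last vowel and add -ori; stems whose last vowel is 'a' or 'u' add -ani.
So lidfilob → halidfilob.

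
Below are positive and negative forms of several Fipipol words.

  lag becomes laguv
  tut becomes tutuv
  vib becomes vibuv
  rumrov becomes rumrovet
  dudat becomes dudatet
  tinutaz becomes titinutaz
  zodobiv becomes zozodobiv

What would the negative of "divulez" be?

"divulez" has 3 vowels. The stems with 3 vowels (tinutaz → titinutaz, zodobiv → zozodobiv) repeat the first consonant+vowel as a prefix.
So divulez → didivulez.

didivulez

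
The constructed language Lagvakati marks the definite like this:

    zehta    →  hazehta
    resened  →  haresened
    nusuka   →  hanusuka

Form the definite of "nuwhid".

Every pair shown (zehta → hazehta, resened → haresened, nusuka → hanusuka) follows the same rule: add the prefix ha-.
So nuwhid → hanuwhid.

hanuwhid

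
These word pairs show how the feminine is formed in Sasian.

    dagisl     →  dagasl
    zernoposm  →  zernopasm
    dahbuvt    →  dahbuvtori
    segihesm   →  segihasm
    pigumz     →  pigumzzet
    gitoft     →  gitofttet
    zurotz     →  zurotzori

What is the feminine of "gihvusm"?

gihvasm

dahbuvt and gitoft both end in -t yet inflect differently (dahbuvtori, gitofttet), so the final letter is not what conditions the rule; the second-to-last letter is.
"gihvusm" has second-to-last letter 's'. The stems whose second-to-last letter is 's' (segihesm → segihasm, dagisl → dagasl, zernoposm → zernopasm) change the last vowel to 'a'.
So gihvusm → gihvasm.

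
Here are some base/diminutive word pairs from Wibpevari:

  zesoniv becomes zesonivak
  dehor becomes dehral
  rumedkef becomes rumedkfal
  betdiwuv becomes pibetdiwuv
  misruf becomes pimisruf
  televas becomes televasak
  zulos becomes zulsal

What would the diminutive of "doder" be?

dodral

"doder" has last vowel 'e'. The one such stem in the data (rumedkef → rumedkfal) deletes the last vowel and adds -al (as do zulos, dehor), so the same rule applies.
The other patterns: stems whose last vowel is 'u' add the prefix pi-; stems whose last vowel is 'a' or 'i' add -ak.
So doder → dodral.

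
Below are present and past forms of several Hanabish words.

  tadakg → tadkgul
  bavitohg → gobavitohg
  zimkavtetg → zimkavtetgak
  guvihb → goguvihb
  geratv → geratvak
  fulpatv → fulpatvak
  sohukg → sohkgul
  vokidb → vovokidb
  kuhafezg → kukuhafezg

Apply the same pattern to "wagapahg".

gowagapahg

"wagapahg" has second-to-last letter 'h'. The stems whose second-to-last letter is 'h' (bavitohg → gobavitohg, guvihb → goguvihb) add the prefix go-.
The other patterns: stems whose second-to-last letter is 't' add -ak; stems whose second-to-last letter is 'k' delete the last vowel and add -ul; stems whose second-to-last letter is 'd' or 'z' repeat the first consonant+vowel as a prefix.
So wagapahg → gowagapahg.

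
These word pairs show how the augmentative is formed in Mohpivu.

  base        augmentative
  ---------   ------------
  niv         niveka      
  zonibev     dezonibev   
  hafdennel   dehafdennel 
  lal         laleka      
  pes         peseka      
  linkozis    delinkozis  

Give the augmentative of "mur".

niv and zonibev both end in -v yet inflect differently (niveka, dezonibev), so the final letter is not what conditions the rule; the number of vowels is.
"mur" has 1 vowel. The stems with 1 vowel (lal → laleka, pes → peseka, niv → niveka) add -eka.
So mur → mureka.

mureka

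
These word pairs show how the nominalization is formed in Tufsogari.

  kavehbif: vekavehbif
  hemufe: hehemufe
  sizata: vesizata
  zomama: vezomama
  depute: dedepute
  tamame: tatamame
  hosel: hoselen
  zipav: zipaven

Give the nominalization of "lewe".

lelewe

hosel and hemufe both have last vowel 'e' yet inflect differently (hoselen, hehemufe), so the last vowel is not what conditions the rule; the final letter is.
"lewe" ends in -e. The stems ending in -e (hemufe → hehemufe, depute → dedepute, tamame → tatamame) repeat the first consonant+vowel as a prefix.
So lewe → lelewe.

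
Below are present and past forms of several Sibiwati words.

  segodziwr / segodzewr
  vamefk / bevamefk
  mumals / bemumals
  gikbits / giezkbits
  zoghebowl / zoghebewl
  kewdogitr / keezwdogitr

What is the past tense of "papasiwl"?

papasewl

kewdogitr and segodziwr both end in -r yet inflect differently (keezwdogitr, segodzewr), so the final letter is not what conditions the rule; the second-to-last letter is.
"papasiwl" has second-to-last letter 'w'. The stems whose second-to-last letter is 'w' (segodziwr → segodzewr, zoghebowl → zoghebewl) change the last vowel to 'e'.
So papasiwl → papasewl.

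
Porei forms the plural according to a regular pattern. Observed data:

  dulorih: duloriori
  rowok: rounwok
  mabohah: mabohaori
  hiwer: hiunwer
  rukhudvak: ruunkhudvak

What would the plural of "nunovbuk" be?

mabohah and rukhudvak both have last vowel 'a' yet inflect differently (mabohaori, ruunkhudvak), so the last vowel is not what conditions the rule; the final letter is.
"nunovbuk" ends in -k. The stems ending in -k (rowok → rounwok, rukhudvak → ruunkhudvak) insert -un- after the first vowel.
So nunovbuk → nuunnovbuk.

nuunnovbuk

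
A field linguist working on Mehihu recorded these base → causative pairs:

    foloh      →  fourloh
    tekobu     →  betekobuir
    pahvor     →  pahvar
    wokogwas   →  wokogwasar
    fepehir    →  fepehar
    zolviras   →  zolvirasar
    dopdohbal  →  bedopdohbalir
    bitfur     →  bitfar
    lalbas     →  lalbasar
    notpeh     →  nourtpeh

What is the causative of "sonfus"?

foloh and pahvor both have last vowel 'o' yet inflect differently (fourloh, pahvar), so the last vowel is not what conditions the rule; the final letter is.
"sonfus" ends in -s. The stems ending in -s (zolviras → zolvirasar, wokogwas → wokogwasar, lalbas → lalbasar) add -ar.
The other patterns: stems ending in -h insert -ur- after the first vowel; stems ending in -r change the last vowel to 'a'; stems ending in -l or -u add be- … -ir around the stem.
So sonfus → sonfusar.

sonfusar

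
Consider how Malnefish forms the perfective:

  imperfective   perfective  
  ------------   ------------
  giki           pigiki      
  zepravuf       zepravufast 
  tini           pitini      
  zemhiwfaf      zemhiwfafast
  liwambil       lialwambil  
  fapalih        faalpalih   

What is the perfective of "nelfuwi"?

pinelfuwi

"nelfuwi" ends in -i. The stems ending in -i (giki → pigiki, tini → pitini) add the prefix pi-.
So nelfuwi → pinelfuwi.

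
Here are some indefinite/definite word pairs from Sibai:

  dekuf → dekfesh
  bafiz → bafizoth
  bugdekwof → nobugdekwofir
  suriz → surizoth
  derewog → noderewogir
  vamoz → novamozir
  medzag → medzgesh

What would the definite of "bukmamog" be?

nobukmamogir

"bukmamog" has last vowel 'o'. The stems whose last vowel is 'o' (vamoz → novamozir, derewog → noderewogir, bugdekwof → nobugdekwofir) add no- … -ir around the stem.
The other patterns: stems whose last vowel is 'i' add -oth; stems whose last vowel is 'a' or 'u' delete the last vowel and add -esh.
So bukmamog → nobukmamogir.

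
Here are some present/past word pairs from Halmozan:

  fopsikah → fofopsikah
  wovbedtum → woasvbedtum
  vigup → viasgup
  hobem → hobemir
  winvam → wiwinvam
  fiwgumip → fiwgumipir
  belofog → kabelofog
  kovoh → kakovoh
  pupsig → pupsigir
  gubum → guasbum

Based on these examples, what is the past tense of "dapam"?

dadapam

fopsikah and kovoh both end in -h yet inflect differently (fofopsikah, kakovoh), so the final letter is not what conditions the rule; the last vowel is.
"dapam" has last vowel 'a'. The stems whose last vowel is 'a' (fopsikah → fofopsikah, winvam → wiwinvam) repeat the first consonant+vowel as a prefix.
So dapam → dadapam.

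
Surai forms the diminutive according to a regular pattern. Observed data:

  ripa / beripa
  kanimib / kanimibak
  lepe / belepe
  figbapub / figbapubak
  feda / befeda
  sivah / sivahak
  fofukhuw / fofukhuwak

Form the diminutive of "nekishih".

sivah and feda both have last vowel 'a' yet inflect differently (sivahak, befeda), so the last vowel is not what conditions the rule; whether the stem ends in a vowel or a consonant is.
"nekishih" ends in a consonant. The stems ending in a consonant (fofukhuw → fofukhuwak, sivah → sivahak, figbapub → figbapubak) add -ak.
So nekishih → nekishihak.

nekishihak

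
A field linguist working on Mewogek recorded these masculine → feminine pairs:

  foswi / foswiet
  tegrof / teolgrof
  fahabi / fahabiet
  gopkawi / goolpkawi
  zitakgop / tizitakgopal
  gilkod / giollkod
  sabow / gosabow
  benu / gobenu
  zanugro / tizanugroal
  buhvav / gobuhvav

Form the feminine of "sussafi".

gosussafi

foswi and gopkawi both end in -i yet inflect differently (foswiet, goolpkawi), so the final letter is not what conditions the rule; the first letter is.
"sussafi" begins with s-. The one such stem in the data (sabow → gosabow) adds the prefix go-, so the same rule applies.
So sussafi → gosussafi.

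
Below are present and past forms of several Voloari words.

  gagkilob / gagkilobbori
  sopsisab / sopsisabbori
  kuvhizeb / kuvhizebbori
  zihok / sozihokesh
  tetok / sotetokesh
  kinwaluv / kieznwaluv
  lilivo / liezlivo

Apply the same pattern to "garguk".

gagkilob and zihok both have last vowel 'o' yet inflect differently (gagkilobbori, sozihokesh), so the last vowel is not what conditions the rule; the final letter is.
"garguk" ends in -k. The stems ending in -k (zihok → sozihokesh, tetok → sotetokesh) add so- … -esh around the stem.
The other patterns: stems ending in -b double the final consonant and add -ori; stems ending in -o or -v insert -ez- after the first vowel.
So garguk → sogargukesh.

sogargukesh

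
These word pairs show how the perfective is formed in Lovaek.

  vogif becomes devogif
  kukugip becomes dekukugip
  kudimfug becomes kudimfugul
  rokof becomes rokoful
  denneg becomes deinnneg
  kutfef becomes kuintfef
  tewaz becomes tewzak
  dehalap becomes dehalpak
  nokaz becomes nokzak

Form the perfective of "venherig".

devenherig

vogif and rokof both end in -f yet inflect differently (devogif, rokoful), so the final letter is not what conditions the rule; the last vowel is.
"venherig" has last vowel 'i'. The stems whose last vowel is 'i' (vogif → devogif, kukugip → dekukugip) add the prefix de-.
The other patterns: stems whose last vowel is 'o' or 'u' add -ul; stems whose last vowel is 'e' insert -in- after the first vowel; stems whose last vowel is 'a' delete the last vowel and add -ak.
So venherig → devenherig.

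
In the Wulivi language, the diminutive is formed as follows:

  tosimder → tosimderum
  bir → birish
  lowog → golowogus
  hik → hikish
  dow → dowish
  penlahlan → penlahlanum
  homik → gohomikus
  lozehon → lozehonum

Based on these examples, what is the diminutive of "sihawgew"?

sihawgewum

"sihawgew" has 3 vowels. The stems with 3 vowels (tosimder → tosimderum, penlahlan → penlahlanum, lozehon → lozehonum) add -um.
So sihawgew → sihawgewum.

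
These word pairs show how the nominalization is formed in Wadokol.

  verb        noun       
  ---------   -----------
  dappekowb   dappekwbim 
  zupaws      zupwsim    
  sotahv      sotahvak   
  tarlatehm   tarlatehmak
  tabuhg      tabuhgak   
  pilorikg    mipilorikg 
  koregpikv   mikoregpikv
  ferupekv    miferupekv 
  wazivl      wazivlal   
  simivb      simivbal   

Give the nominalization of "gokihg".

tabuhg and pilorikg both end in -g yet inflect differently (tabuhgak, mipilorikg), so the final letter is not what conditions the rule; the second-to-last letter is.
"gokihg" has second-to-last letter 'h'. The stems whose second-to-last letter is 'h' (sotahv → sotahvak, tarlatehm → tarlatehmak, tabuhg → tabuhgak) add -ak.
The other patterns: stems whose second-to-last letter is 'w' delete the last vowel and add -im; stems whose second-to-last letter is 'k' add the prefix mi-; stems whose second-to-last letter is 'v' add -al.
So gokihg → gokihgak.

gokihgak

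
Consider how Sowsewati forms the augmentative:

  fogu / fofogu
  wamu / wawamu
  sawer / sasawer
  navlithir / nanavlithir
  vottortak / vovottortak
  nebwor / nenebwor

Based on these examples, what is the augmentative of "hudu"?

Every pair shown (fogu → fofogu, wamu → wawamu, sawer → sasawer, …) follows the same rule: repeat the first consonant+vowel as a prefix.
So hudu → huhudu.

huhudu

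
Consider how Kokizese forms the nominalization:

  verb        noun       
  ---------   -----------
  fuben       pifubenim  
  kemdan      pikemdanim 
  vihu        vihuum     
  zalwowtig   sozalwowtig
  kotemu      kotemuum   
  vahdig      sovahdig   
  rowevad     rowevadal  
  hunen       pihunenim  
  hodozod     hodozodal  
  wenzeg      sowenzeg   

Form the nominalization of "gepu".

gepuum

wenzeg and hunen both have last vowel 'e' yet inflect differently (sowenzeg, pihunenim), so the last vowel is not what conditions the rule; the final letter is.
"gepu" ends in -u. The stems ending in -u (kotemu → kotemuum, vihu → vihuum) add -um.
So gepu → gepuum.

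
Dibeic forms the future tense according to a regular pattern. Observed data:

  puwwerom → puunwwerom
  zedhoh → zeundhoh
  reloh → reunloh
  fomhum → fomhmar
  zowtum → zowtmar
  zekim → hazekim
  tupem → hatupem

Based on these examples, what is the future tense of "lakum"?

puwwerom and fomhum both end in -m yet inflect differently (puunwwerom, fomhmar), so the final letter is not what conditions the rule; the last vowel is.
"lakum" has last vowel 'u'. The stems whose last vowel is 'u' (fomhum → fomhmar, zowtum → zowtmar) delete the last vowel and add -ar.
So lakum → lakmar.

lakmar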